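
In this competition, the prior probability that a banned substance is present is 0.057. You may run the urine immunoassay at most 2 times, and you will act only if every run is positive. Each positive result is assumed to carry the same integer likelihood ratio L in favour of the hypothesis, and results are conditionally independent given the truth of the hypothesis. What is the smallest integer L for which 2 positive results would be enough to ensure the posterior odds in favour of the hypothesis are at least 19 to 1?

Prior odds = 0.057/0.943 = 57/943.
Target odds = 19.
Need L² ≥ 19 ÷ (57/943) = 943/3.
17² = 289 < 943/3 ≤ 324 = 18², so L = 18.

18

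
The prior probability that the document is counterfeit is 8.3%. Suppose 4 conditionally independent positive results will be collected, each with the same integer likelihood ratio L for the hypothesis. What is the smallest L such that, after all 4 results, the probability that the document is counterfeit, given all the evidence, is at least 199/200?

Prior odds = 0.083/0.917 = 83/917.
Target odds = 0.995/0.005 = 199.
Need L⁴ ≥ 199 ÷ (83/917) = 182483/83.
6⁴ = 1296 < 182483/83 ≤ 2401 = 7⁴, so L = 7.

7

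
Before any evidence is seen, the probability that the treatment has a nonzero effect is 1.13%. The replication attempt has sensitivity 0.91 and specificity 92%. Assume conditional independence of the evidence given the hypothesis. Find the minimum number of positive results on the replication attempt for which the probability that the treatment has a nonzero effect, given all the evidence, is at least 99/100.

Prior odds = 0.0113/0.9887 = 113/9887.
False-positive rate = 1 − 0.92 = 0.08; likelihood ratio of a positive = 0.91/0.08 = 11.375.
Target odds: 0.99 ÷ 0.01 = 99.
Require 11.375ⁿ ≥ 99 ÷ (113/9887) = 978813/113.
11.375³ = 753571/512 falls short of 978813/113 but 11.375⁴ = 68574961/4096 reaches it, so n = 4.

4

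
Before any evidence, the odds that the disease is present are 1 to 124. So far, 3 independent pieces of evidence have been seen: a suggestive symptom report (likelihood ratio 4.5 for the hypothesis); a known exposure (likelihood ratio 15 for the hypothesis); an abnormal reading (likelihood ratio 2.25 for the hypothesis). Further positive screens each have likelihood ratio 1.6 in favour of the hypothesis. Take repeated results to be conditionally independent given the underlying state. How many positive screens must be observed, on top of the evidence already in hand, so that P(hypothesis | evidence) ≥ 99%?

Prior odds = 1/124.
Combined Bayes factor of the evidence already in hand = 4.5 × 15 × 2.25 = 151.875.
Odds after that evidence = (1/124) × 151.875 = 1215/992.
Target odds = 0.99/0.01 = 99.
Need 1.6ⁿ ≥ 99 ÷ (1215/992) = 10912/135.
1.6⁹ = 134217728/1953125 falls short of 10912/135 but 1.6¹⁰ ≈109.951 reaches it, so n = 10.

10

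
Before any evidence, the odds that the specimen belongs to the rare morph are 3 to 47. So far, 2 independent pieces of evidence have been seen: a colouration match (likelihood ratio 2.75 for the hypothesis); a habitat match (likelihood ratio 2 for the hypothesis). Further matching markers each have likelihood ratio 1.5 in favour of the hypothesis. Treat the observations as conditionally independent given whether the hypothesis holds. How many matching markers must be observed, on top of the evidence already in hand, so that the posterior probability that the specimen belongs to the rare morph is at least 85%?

7

Prior odds = 3/47.
Combined Bayes factor of the evidence already in hand = 2.75 × 2 = 5.5.
Odds after that evidence = (3/47) × 5.5 = 33/94.
Target odds = 0.85/0.15 = 17/3.
Need 1.5ⁿ ≥ 17/3 ÷ (33/94) = 1598/99.
1.5⁶ = 11.390625 falls short of 1598/99 but 1.5⁷ = 17.0859375 reaches it, so n = 7.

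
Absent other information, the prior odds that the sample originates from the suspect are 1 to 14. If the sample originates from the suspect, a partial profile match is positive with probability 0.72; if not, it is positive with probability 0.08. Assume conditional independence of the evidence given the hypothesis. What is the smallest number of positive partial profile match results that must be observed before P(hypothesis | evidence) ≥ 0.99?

Prior odds = 1/14.
Likelihood ratio of a positive = 0.72/0.08 = 9.
Target odds: 0.99 ÷ 0.01 = 99.
Need (1/14) × 9ⁿ ≥ 99, i.e. 9ⁿ ≥ 1386.
9³ = 729 falls short of 1386 but 9⁴ = 6561 reaches it, so n = 4.

4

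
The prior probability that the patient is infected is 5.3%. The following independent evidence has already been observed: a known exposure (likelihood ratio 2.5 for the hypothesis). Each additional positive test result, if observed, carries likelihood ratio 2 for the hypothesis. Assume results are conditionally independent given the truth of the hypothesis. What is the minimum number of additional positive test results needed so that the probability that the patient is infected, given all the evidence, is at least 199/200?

Prior odds = 0.053/0.947 = 53/947.
Bayes factor of the evidence already in hand = 2.5.
Odds after that evidence = (53/947) × 2.5 = 265/1894.
Target odds = 0.995/0.005 = 199.
Need 2ⁿ ≥ 199 ÷ (265/1894) = 376906/265.
2¹⁰ = 1024 falls short of 376906/265 but 2¹¹ = 2048 reaches it, so n = 11.

11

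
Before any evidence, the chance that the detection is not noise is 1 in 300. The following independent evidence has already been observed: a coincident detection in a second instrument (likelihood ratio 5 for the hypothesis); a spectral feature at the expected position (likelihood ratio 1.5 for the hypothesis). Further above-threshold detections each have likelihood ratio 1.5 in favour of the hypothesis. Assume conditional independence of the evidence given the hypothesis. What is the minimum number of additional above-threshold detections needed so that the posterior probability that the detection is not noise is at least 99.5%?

Prior odds = (1/300)/(299/300) = 1/299.
Combined Bayes factor of the evidence already in hand = 5 × 1.5 = 7.5.
Odds after that evidence = (1/299) × 7.5 = 15/598.
Target odds = 0.995/0.005 = 199.
Need 1.5ⁿ ≥ 199 ÷ (15/598) = 119002/15.
1.5²² ≈7481.83 falls short of 119002/15 but 1.5²³ ≈11222.7 reaches it, so n = 23.

23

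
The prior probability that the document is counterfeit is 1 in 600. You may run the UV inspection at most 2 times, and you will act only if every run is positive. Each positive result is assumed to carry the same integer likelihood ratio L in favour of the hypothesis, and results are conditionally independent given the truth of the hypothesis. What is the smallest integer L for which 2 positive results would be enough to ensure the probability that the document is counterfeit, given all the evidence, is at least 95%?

Prior odds = (1/600)/(599/600) = 1/599.
Target odds = 0.95/0.05 = 19.
Need L² ≥ 19 ÷ (1/599) = 11381.
106² = 11236 < 11381 ≤ 11449 = 107², so L = 107.

107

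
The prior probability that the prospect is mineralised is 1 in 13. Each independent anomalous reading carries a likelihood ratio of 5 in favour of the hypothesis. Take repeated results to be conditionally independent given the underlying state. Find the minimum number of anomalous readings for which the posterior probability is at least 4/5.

3

Prior odds = (1/13)/(12/13) = 1/12.
Likelihood ratio per anomalous reading = 5.
Target odds: 0.8 ÷ 0.2 = 4.
Require 5ⁿ ≥ 4 ÷ (1/12) = 48.
5² = 25 falls short of 48 but 5³ = 125 reaches it, so n = 3.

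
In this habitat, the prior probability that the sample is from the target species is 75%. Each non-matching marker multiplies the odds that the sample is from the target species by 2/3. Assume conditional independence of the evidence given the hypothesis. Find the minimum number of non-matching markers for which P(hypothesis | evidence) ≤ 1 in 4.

Prior odds = 0.75/0.25 = 3.
Likelihood ratio per non-matching marker = 2/3.
Target posterior odds = 0.25/0.75 = 1/3.
Require (2/3)ⁿ ≤ 1/3 ÷ 3 = 1/9.
(2/3)⁵ = 32/243 is still above 1/9 but (2/3)⁶ = 64/729 is at or below it, so n = 6.

6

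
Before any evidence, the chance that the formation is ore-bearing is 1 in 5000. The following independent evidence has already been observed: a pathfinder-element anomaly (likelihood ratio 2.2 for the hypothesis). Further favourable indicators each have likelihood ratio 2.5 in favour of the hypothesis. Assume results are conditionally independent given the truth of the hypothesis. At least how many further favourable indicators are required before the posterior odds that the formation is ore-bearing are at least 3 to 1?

Prior odds = 0.0002/0.9998 = 1/4999.
Bayes factor of the evidence already in hand = 2.2.
Odds after that evidence = (1/4999) × 2.2 = 11/24995.
Target odds = 3.
Need 2.5ⁿ ≥ 3 ÷ (11/24995) = 74985/11.
2.5⁹ = 1953125/512 falls short of 74985/11 but 2.5¹⁰ = 9765625/1024 reaches it, so n = 10.

10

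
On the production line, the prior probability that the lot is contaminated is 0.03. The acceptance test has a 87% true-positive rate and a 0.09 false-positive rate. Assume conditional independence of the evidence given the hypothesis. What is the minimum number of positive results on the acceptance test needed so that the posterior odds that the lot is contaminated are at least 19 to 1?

3

Prior odds = 0.03/0.97 = 3/97.
Likelihood ratio of a positive result = 0.87/0.09 = 29/3.
Target odds = 19.
Require (29/3)ⁿ ≥ 19 ÷ (3/97) = 1843/3.
(29/3)² = 841/9 falls short of 1843/3 but (29/3)³ = 24389/27 reaches it, so n = 3.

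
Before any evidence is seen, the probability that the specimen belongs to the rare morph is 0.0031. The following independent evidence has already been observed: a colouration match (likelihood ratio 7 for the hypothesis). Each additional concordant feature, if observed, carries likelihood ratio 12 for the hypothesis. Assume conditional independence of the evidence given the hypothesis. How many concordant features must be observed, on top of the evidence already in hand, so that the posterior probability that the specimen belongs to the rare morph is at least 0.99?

4

Prior odds = 0.0031/0.9969 = 31/9969.
Bayes factor of the evidence already in hand = 7.
Odds after that evidence = (31/9969) × 7 = 217/9969.
Target odds = 0.99/0.01 = 99.
Need 12ⁿ ≥ 99 ÷ (217/9969) = 986931/217.
12³ = 1728 falls short of 986931/217 but 12⁴ = 20736 reaches it, so n = 4.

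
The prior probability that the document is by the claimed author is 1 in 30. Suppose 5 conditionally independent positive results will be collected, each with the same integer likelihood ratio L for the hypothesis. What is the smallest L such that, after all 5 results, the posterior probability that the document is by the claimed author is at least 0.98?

5

Prior odds = (1/30)/(29/30) = 1/29.
Target odds = 0.98/0.02 = 49.
Need L⁵ ≥ 49 ÷ (1/29) = 1421.
4⁵ = 1024 < 1421 ≤ 3125 = 5⁵, so L = 5.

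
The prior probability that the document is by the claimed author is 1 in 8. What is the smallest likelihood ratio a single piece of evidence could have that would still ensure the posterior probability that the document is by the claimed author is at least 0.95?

133

Prior odds = 0.125/0.875 = 1/7.
Target odds = 0.95/0.05 = 19.
Required Bayes factor = 19 ÷ (1/7) = 133.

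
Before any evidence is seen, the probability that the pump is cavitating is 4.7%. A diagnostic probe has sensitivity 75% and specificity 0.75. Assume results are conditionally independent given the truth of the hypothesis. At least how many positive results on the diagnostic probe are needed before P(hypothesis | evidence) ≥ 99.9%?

Prior odds: 0.047 ÷ 0.953 = 47/953.
False-positive rate = 1 − 0.75 = 0.25; likelihood ratio of a positive = 0.75/0.25 = 3.
Target posterior odds = 0.999/0.001 = 999.
Require 3ⁿ ≥ 999 ÷ (47/953) = 952047/47.
3⁹ = 19683 falls short of 952047/47 but 3¹⁰ = 59049 reaches it, so n = 10.

10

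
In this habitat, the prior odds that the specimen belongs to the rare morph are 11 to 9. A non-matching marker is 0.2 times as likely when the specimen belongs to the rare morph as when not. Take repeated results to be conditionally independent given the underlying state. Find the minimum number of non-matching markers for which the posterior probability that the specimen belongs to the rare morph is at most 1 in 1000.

5

Prior odds = 11/9.
Likelihood ratio per non-matching marker = 0.2.
Target posterior odds = 0.001/0.999 = 1/999.
Require 0.2ⁿ ≤ 1/999 ÷ (11/9) = 1/1221.
0.2⁴ = 0.0016 is still above 1/1221 but 0.2⁵ = 0.00032 is at or below it, so n = 5.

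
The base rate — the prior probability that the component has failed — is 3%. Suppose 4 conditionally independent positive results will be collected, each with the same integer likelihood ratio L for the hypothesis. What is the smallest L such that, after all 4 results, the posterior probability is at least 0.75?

4

Prior odds = 0.03/0.97 = 3/97.
Target odds = 0.75/0.25 = 3.
Need L⁴ ≥ 3 ÷ (3/97) = 97.
3⁴ = 81 < 97 ≤ 256 = 4⁴, so L = 4.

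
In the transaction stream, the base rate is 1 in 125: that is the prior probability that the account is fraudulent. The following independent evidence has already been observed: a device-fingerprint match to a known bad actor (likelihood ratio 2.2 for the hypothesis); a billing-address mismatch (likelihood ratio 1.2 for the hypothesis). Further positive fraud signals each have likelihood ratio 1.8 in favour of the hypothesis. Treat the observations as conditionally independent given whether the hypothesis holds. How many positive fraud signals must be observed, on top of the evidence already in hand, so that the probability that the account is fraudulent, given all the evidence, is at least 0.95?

Prior odds = 0.008/0.992 = 1/124.
Combined Bayes factor of the evidence already in hand = 2.2 × 1.2 = 2.64.
Odds after that evidence = (1/124) × 2.64 = 33/1550.
Target odds = 0.95/0.05 = 19.
Need 1.8ⁿ ≥ 19 ÷ (33/1550) = 29450/33.
1.8¹¹ ≈642.684 falls short of 29450/33 but 1.8¹² ≈1156.83 reaches it, so n = 12.

12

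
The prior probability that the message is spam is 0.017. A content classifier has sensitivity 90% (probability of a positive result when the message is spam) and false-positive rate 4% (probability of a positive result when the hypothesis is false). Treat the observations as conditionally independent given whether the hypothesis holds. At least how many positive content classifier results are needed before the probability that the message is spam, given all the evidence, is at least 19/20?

3

Prior odds = 0.017/0.983 = 17/983.
Likelihood ratio of a positive result = 0.9/0.04 = 22.5.
Target odds: 0.95 ÷ 0.05 = 19.
Need (17/983) × 22.5ⁿ ≥ 19, i.e. 22.5ⁿ ≥ 18677/17.
22.5² = 506.25 falls short of 18677/17 but 22.5³ = 11390.625 reaches it, so n = 3.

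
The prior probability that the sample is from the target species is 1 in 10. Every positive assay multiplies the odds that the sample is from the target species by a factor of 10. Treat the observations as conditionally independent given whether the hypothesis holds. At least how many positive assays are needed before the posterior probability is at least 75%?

Prior odds: 0.1 ÷ 0.9 = 1/9.
Likelihood ratio per positive assay = 10.
Target posterior odds = 0.75/0.25 = 3.
Need (1/9) × 10ⁿ ≥ 3, i.e. 10ⁿ ≥ 27.
10¹ = 10 falls short of 27 but 10² = 100 reaches it, so n = 2.

2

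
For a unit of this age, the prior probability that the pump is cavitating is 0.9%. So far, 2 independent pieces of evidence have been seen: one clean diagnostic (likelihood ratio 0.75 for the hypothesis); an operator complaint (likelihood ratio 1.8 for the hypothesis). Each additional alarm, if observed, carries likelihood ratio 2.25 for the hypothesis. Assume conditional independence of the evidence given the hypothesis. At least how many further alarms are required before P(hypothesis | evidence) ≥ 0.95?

10

Prior odds = 0.009/0.991 = 9/991.
Combined Bayes factor of the evidence already in hand = 0.75 × 1.8 = 1.35.
Odds after that evidence = (9/991) × 1.35 = 243/19820.
Target odds = 0.95/0.05 = 19.
Need 2.25ⁿ ≥ 19 ÷ (243/19820) = 376580/243.
2.25⁹ = 387420489/262144 falls short of 376580/243 but 2.25¹⁰ ≈3325.26 reaches it, so n = 10.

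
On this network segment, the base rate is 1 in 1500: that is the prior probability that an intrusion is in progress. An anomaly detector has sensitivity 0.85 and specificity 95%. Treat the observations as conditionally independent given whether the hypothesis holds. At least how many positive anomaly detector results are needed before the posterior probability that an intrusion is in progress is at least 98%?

4

Prior odds: (1/1500) ÷ (1499/1500) = 1/1499.
False-positive rate = 1 − 0.95 = 0.05; likelihood ratio of a positive = 0.85/0.05 = 17.
Target odds: 0.98 ÷ 0.02 = 49.
Need (1/1499) × 17ⁿ ≥ 49, i.e. 17ⁿ ≥ 73451.
17³ = 4913 falls short of 73451 but 17⁴ = 83521 reaches it, so n = 4.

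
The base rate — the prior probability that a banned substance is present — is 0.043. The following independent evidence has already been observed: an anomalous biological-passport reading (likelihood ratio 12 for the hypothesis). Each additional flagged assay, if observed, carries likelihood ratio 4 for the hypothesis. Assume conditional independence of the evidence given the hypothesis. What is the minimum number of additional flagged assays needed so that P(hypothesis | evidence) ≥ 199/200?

Prior odds = 0.043/0.957 = 43/957.
Bayes factor of the evidence already in hand = 12.
Odds after that evidence = (43/957) × 12 = 172/319.
Target odds = 0.995/0.005 = 199.
Need 4ⁿ ≥ 199 ÷ (172/319) = 63481/172.
4⁴ = 256 falls short of 63481/172 but 4⁵ = 1024 reaches it, so n = 5.

5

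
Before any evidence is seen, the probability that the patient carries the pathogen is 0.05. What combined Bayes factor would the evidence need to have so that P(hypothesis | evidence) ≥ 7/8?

133

Prior odds = 0.05/0.95 = 1/19.
Target odds = 0.875/0.125 = 7.
Required Bayes factor = 7 ÷ (1/19) = 133.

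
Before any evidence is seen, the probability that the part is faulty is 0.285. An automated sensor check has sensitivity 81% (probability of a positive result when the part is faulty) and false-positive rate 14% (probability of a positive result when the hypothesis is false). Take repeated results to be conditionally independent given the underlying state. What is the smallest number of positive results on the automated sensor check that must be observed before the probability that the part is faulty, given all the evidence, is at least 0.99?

Prior odds: 0.285 ÷ 0.715 = 57/143.
Likelihood ratio of a positive result = 0.81/0.14 = 81/14.
Target odds: 0.99 ÷ 0.01 = 99.
Need (57/143) × (81/14)ⁿ ≥ 99, i.e. (81/14)ⁿ ≥ 4719/19.
(81/14)³ = 531441/2744 falls short of 4719/19 but (81/14)⁴ = 43046721/38416 reaches it, so n = 4.

4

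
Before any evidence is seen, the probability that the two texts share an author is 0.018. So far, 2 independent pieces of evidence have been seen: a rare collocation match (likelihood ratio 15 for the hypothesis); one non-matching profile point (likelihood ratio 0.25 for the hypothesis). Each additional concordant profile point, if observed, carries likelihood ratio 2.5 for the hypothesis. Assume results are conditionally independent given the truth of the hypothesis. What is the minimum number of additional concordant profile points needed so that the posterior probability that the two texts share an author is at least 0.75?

Prior odds = 0.018/0.982 = 9/491.
Combined Bayes factor of the evidence already in hand = 15 × 0.25 = 3.75.
Odds after that evidence = (9/491) × 3.75 = 135/1964.
Target odds = 0.75/0.25 = 3.
Need 2.5ⁿ ≥ 3 ÷ (135/1964) = 1964/45.
2.5⁴ = 39.0625 falls short of 1964/45 but 2.5⁵ = 97.65625 reaches it, so n = 5.

5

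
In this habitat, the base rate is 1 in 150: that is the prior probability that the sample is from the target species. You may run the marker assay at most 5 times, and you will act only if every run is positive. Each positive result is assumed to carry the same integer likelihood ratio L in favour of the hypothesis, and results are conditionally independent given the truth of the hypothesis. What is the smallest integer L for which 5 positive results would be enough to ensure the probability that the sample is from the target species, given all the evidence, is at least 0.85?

4

Prior odds = (1/150)/(149/150) = 1/149.
Target odds = 0.85/0.15 = 17/3.
Need L⁵ ≥ 17/3 ÷ (1/149) = 2533/3.
3⁵ = 243 < 2533/3 ≤ 1024 = 4⁵, so L = 4.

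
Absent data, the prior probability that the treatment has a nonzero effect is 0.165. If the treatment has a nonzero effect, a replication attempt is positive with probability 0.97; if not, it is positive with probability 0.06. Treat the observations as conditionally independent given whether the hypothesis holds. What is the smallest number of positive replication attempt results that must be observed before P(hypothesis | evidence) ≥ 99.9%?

4

Prior odds = 0.165/0.835 = 33/167.
Likelihood ratio of a positive = 0.97/0.06 = 97/6.
Target posterior odds = 0.999/0.001 = 999.
Need (33/167) × (97/6)ⁿ ≥ 999, i.e. (97/6)ⁿ ≥ 55611/11.
(97/6)³ = 912673/216 falls short of 55611/11 but (97/6)⁴ = 88529281/1296 reaches it, so n = 4.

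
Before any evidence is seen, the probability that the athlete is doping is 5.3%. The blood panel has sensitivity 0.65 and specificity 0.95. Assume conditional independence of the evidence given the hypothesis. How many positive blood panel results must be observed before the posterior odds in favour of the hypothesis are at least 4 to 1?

2

Prior odds = 0.053/0.947 = 53/947.
False-positive rate = 1 − 0.95 = 0.05; likelihood ratio of a positive = 0.65/0.05 = 13.
Target odds = 4.
Need (53/947) × 13ⁿ ≥ 4, i.e. 13ⁿ ≥ 3788/53.
13¹ = 13 falls short of 3788/53 but 13² = 169 reaches it, so n = 2.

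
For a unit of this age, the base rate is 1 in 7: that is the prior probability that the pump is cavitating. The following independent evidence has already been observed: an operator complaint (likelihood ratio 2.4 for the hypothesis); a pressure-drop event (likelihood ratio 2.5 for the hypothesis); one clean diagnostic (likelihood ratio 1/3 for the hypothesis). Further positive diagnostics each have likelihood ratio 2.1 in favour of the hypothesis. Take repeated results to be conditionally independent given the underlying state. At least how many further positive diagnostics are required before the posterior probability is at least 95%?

Prior odds = (1/7)/(6/7) = 1/6.
Combined Bayes factor of the evidence already in hand = 2.4 × 2.5 × (1/3) = 2.
Odds after that evidence = (1/6) × 2 = 1/3.
Target odds = 0.95/0.05 = 19.
Need 2.1ⁿ ≥ 19 ÷ (1/3) = 57.
2.1⁵ = 4084101/100000 falls short of 57 but 2.1⁶ = 85766121/1000000 reaches it, so n = 6.

6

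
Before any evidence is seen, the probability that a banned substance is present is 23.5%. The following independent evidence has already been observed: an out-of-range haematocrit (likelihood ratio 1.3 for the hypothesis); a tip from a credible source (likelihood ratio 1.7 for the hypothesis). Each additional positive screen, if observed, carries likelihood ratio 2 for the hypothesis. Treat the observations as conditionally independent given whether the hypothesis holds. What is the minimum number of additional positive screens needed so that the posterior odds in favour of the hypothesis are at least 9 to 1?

4

Prior odds = 0.235/0.765 = 47/153.
Combined Bayes factor of the evidence already in hand = 1.3 × 1.7 = 2.21.
Odds after that evidence = (47/153) × 2.21 = 611/900.
Target odds = 9.
Need 2ⁿ ≥ 9 ÷ (611/900) = 8100/611.
2³ = 8 falls short of 8100/611 but 2⁴ = 16 reaches it, so n = 4.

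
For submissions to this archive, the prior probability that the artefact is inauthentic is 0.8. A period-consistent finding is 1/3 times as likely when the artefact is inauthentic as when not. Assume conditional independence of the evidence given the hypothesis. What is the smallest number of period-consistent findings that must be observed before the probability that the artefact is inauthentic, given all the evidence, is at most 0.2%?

Prior odds = 0.8/0.2 = 4.
Likelihood ratio per period-consistent finding = 1/3.
Target odds: 0.002 ÷ 0.998 = 1/499.
Need 4 × (1/3)ⁿ ≤ 1/499, i.e. (1/3)ⁿ ≤ 1/1996.
(1/3)⁶ = 1/729 is still above 1/1996 but (1/3)⁷ = 1/2187 is at or below it, so n = 7.

7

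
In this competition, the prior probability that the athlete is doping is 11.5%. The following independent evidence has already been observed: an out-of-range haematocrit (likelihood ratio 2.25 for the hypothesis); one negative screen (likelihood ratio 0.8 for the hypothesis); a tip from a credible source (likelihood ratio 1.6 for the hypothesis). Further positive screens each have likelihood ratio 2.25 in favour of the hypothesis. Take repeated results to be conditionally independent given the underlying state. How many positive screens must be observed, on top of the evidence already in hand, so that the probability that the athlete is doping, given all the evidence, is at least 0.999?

10

Prior odds = 0.115/0.885 = 23/177.
Combined Bayes factor of the evidence already in hand = 2.25 × 0.8 × 1.6 = 2.88.
Odds after that evidence = (23/177) × 2.88 = 552/1475.
Target odds = 0.999/0.001 = 999.
Need 2.25ⁿ ≥ 999 ÷ (552/1475) = 491175/184.
2.25⁹ = 387420489/262144 falls short of 491175/184 but 2.25¹⁰ ≈3325.26 reaches it, so n = 10.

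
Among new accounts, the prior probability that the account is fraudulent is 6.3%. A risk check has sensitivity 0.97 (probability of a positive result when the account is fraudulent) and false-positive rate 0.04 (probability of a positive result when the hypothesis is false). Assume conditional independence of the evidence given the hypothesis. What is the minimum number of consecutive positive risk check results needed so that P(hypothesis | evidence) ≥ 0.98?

Prior odds: 0.063 ÷ 0.937 = 63/937.
Likelihood ratio of a positive result = 0.97/0.04 = 24.25.
Target posterior odds = 0.98/0.02 = 49.
Need (63/937) × 24.25ⁿ ≥ 49, i.e. 24.25ⁿ ≥ 6559/9.
24.25² = 588.0625 falls short of 6559/9 but 24.25³ = 912673/64 reaches it, so n = 3.

3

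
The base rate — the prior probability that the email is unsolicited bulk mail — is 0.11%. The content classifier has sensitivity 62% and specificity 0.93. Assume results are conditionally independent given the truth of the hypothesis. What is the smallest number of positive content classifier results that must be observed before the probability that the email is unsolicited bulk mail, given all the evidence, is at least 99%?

6

Prior odds = 0.0011/0.9989 = 11/9989.
False-positive rate = 1 − 0.93 = 0.07; likelihood ratio of a positive = 0.62/0.07 = 62/7.
Target posterior odds = 0.99/0.01 = 99.
Require (62/7)ⁿ ≥ 99 ÷ (11/9989) = 89901.
(62/7)⁵ = 916132832/16807 falls short of 89901 but (62/7)⁶ ≈482794 reaches it, so n = 6.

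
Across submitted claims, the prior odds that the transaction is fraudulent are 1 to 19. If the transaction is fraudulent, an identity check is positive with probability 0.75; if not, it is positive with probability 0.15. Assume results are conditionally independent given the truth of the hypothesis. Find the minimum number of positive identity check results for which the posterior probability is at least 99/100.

Prior odds = 1/19.
Likelihood ratio of a positive = 0.75/0.15 = 5.
Target posterior odds = 0.99/0.01 = 99.
Need (1/19) × 5ⁿ ≥ 99, i.e. 5ⁿ ≥ 1881.
5⁴ = 625 falls short of 1881 but 5⁵ = 3125 reaches it, so n = 5.

5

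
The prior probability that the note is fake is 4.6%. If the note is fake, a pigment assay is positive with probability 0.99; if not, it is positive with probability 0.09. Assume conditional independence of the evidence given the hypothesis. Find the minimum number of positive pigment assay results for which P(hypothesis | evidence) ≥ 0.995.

4

Prior odds = 0.046/0.954 = 23/477.
Likelihood ratio of a positive = 0.99/0.09 = 11.
Target posterior odds = 0.995/0.005 = 199.
Require 11ⁿ ≥ 199 ÷ (23/477) = 94923/23.
11³ = 1331 falls short of 94923/23 but 11⁴ = 14641 reaches it, so n = 4.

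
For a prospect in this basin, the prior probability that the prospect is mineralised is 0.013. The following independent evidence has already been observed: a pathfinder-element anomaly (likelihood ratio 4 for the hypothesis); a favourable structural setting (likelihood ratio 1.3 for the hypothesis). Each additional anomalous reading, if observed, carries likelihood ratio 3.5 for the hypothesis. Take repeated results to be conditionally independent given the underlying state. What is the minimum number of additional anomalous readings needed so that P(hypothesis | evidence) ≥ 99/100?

6

Prior odds = 0.013/0.987 = 13/987.
Combined Bayes factor of the evidence already in hand = 4 × 1.3 = 5.2.
Odds after that evidence = (13/987) × 5.2 = 338/4935.
Target odds = 0.99/0.01 = 99.
Need 3.5ⁿ ≥ 99 ÷ (338/4935) = 488565/338.
3.5⁵ = 525.21875 falls short of 488565/338 but 3.5⁶ = 1838.265625 reaches it, so n = 6.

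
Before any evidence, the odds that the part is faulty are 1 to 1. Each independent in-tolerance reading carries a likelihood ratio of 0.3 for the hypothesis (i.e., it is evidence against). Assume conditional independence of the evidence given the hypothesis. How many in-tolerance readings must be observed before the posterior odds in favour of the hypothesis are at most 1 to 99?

Prior odds = 1.
Likelihood ratio per in-tolerance reading = 0.3.
Target odds = 1/99.
Need 1 × 0.3ⁿ ≤ 1/99, i.e. 0.3ⁿ ≤ 1/99.
0.3³ = 0.027 is still above 1/99 but 0.3⁴ = 0.0081 is at or below it, so n = 4.

4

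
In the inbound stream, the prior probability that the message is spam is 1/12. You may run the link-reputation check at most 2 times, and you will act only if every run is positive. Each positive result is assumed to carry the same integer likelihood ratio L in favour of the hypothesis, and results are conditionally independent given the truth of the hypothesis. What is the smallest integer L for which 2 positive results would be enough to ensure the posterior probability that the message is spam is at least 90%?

10

Prior odds = (1/12)/(11/12) = 1/11.
Target odds = 0.9/0.1 = 9.
Need L² ≥ 9 ÷ (1/11) = 99.
9² = 81 < 99 ≤ 100 = 10², so L = 10.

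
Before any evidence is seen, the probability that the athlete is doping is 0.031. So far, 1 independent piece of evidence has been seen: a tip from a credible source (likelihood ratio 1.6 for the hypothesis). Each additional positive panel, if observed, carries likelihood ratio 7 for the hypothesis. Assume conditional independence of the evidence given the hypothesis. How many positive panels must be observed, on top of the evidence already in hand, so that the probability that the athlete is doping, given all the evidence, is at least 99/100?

Prior odds = 0.031/0.969 = 31/969.
Bayes factor of the evidence already in hand = 1.6.
Odds after that evidence = (31/969) × 1.6 = 248/4845.
Target odds = 0.99/0.01 = 99.
Need 7ⁿ ≥ 99 ÷ (248/4845) = 479655/248.
7³ = 343 falls short of 479655/248 but 7⁴ = 2401 reaches it, so n = 4.

4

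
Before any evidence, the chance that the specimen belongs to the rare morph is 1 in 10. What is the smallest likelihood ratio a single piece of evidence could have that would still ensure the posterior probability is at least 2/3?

18

Prior odds = 0.1/0.9 = 1/9.
Target odds = (2/3)/(1/3) = 2.
Required Bayes factor = 2 ÷ (1/9) = 18.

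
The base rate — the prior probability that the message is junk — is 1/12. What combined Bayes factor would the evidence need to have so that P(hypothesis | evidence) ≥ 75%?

33

Prior odds = (1/12)/(11/12) = 1/11.
Target odds = 0.75/0.25 = 3.
Required Bayes factor = 3 ÷ (1/11) = 33.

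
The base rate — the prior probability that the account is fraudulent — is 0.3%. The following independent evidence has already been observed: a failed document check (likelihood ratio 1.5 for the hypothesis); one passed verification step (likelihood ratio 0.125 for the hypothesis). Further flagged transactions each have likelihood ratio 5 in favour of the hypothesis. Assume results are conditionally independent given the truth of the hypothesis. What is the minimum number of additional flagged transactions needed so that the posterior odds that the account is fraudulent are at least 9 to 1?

7

Prior odds = 0.003/0.997 = 3/997.
Combined Bayes factor of the evidence already in hand = 1.5 × 0.125 = 0.1875.
Odds after that evidence = (3/997) × 0.1875 = 9/15952.
Target odds = 9.
Need 5ⁿ ≥ 9 ÷ (9/15952) = 15952.
5⁶ = 15625 falls short of 15952 but 5⁷ = 78125 reaches it, so n = 7.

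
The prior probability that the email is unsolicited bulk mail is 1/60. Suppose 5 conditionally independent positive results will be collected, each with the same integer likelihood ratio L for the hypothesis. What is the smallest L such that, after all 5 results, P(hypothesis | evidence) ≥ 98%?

Prior odds = (1/60)/(59/60) = 1/59.
Target odds = 0.98/0.02 = 49.
Need L⁵ ≥ 49 ÷ (1/59) = 2891.
4⁵ = 1024 < 2891 ≤ 3125 = 5⁵, so L = 5.

5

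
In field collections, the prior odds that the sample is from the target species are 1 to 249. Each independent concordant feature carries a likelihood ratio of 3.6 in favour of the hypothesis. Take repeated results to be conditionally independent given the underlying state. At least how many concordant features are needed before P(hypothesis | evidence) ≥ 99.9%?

10

Prior odds = 1/249.
Likelihood ratio per concordant feature = 3.6.
Target odds: 0.999 ÷ 0.001 = 999.
Require 3.6ⁿ ≥ 999 ÷ (1/249) = 248751.
3.6⁹ ≈101560 falls short of 248751 but 3.6¹⁰ ≈365616 reaches it, so n = 10.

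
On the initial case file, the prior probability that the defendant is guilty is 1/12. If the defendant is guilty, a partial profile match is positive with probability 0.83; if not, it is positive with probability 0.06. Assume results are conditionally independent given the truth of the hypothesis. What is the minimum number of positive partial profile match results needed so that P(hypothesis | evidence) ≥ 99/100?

Prior odds: (1/12) ÷ (11/12) = 1/11.
Likelihood ratio of a positive = 0.83/0.06 = 83/6.
Target posterior odds = 0.99/0.01 = 99.
Need (1/11) × (83/6)ⁿ ≥ 99, i.e. (83/6)ⁿ ≥ 1089.
(83/6)² = 6889/36 falls short of 1089 but (83/6)³ = 571787/216 reaches it, so n = 3.

3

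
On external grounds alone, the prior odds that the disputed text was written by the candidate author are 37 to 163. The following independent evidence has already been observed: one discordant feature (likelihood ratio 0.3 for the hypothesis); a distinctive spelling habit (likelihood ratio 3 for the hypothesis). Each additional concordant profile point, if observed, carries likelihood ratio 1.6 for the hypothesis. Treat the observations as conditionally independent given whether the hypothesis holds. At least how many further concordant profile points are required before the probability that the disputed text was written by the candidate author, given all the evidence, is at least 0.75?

Prior odds = 37/163.
Combined Bayes factor of the evidence already in hand = 0.3 × 3 = 0.9.
Odds after that evidence = (37/163) × 0.9 = 333/1630.
Target odds = 0.75/0.25 = 3.
Need 1.6ⁿ ≥ 3 ÷ (333/1630) = 1630/111.
1.6⁵ = 10.48576 falls short of 1630/111 but 1.6⁶ = 262144/15625 reaches it, so n = 6.

6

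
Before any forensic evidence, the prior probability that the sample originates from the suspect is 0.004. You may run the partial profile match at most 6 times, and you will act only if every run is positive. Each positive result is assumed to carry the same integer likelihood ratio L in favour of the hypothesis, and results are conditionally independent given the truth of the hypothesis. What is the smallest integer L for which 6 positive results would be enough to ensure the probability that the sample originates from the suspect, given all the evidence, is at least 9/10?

Prior odds = 0.004/0.996 = 1/249.
Target odds = 0.9/0.1 = 9.
Need L⁶ ≥ 9 ÷ (1/249) = 2241.
3⁶ = 729 < 2241 ≤ 4096 = 4⁶, so L = 4.

4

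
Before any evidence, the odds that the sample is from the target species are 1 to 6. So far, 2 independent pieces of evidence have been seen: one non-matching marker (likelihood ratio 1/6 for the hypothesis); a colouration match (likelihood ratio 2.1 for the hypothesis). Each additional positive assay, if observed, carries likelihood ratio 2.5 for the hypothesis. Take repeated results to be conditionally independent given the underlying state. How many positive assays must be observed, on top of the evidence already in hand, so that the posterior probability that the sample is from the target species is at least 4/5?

5

Prior odds = 1/6.
Combined Bayes factor of the evidence already in hand = (1/6) × 2.1 = 0.35.
Odds after that evidence = (1/6) × 0.35 = 7/120.
Target odds = 0.8/0.2 = 4.
Need 2.5ⁿ ≥ 4 ÷ (7/120) = 480/7.
2.5⁴ = 39.0625 falls short of 480/7 but 2.5⁵ = 97.65625 reaches it, so n = 5.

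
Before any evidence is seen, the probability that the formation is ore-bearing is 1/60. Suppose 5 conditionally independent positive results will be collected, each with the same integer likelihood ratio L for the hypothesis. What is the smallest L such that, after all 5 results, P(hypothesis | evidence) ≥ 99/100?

Prior odds = (1/60)/(59/60) = 1/59.
Target odds = 0.99/0.01 = 99.
Need L⁵ ≥ 99 ÷ (1/59) = 5841.
5⁵ = 3125 < 5841 ≤ 7776 = 6⁵, so L = 6.

6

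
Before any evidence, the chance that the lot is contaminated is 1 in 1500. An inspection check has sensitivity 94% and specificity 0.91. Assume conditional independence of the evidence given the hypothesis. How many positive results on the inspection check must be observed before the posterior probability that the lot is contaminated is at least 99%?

Prior odds: (1/1500) ÷ (1499/1500) = 1/1499.
False-positive rate = 1 − 0.91 = 0.09; likelihood ratio of a positive = 0.94/0.09 = 94/9.
Target posterior odds = 0.99/0.01 = 99.
Require (94/9)ⁿ ≥ 99 ÷ (1/1499) = 148401.
(94/9)⁵ ≈124287 falls short of 148401 but (94/9)⁶ ≈1.29811e+06 reaches it, so n = 6.

6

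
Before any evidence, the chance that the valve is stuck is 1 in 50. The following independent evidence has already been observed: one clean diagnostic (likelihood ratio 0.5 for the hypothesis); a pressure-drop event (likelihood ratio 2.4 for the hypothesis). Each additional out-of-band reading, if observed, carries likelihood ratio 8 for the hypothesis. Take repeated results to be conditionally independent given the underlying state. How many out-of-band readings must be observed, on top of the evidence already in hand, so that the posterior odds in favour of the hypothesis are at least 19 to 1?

4

Prior odds = 0.02/0.98 = 1/49.
Combined Bayes factor of the evidence already in hand = 0.5 × 2.4 = 1.2.
Odds after that evidence = (1/49) × 1.2 = 6/245.
Target odds = 19.
Need 8ⁿ ≥ 19 ÷ (6/245) = 4655/6.
8³ = 512 falls short of 4655/6 but 8⁴ = 4096 reaches it, so n = 4.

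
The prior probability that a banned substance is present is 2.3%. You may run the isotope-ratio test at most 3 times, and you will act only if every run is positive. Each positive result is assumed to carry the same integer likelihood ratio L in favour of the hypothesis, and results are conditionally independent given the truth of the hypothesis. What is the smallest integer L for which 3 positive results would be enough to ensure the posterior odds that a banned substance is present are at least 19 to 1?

10

Prior odds = 0.023/0.977 = 23/977.
Target odds = 19.
Need L³ ≥ 19 ÷ (23/977) = 18563/23.
9³ = 729 < 18563/23 ≤ 1000 = 10³, so L = 10.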